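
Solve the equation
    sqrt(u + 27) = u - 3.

u = 9

Square both sides: u + 27 = (u - 3)^2.
Expand and rearrange: u^2 - 7u - 18 = 0.
Solving gives u = 9 or u = -2.
Check each candidate in the original equation:
  u = 9: sqrt(36) = 6, while u - 3 = 6 — valid.
  u = -2: sqrt(25) = 5, while u - 3 = -5 — extraneous.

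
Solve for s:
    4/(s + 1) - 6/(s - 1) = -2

Multiply both sides by (s + 1)(s - 1):
4(s - 1) - 6(s + 1) = -2(s + 1)(s - 1).
Expand and collect terms: -2s² + 2s + 12 = 0.
Factor or apply the quadratic formula: s = -2 or s = 3.
Neither value makes a denominator zero (s ≠ -1, s ≠ 1), so both are valid.

s = -2 or s = 3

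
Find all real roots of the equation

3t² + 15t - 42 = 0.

t = -7 or t = 2

Factor: 3(t - 2)(t + 7) = 0.
So t = 2 or t = -7.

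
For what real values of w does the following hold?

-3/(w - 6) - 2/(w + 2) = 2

Multiply both sides by (w - 6)(w + 2):
-3(w + 2) - 2(w - 6) = 2(w - 6)(w + 2).
Expand and collect terms: 2w² - 3w - 30 = 0.
By the quadratic formula, w = (3 ± √249) / 4, so w ≈ 4.6949 or w ≈ -3.1949.
Neither value makes a denominator zero (w ≠ 6, w ≠ -2), so both are valid.

w = -3.1949 or w = 4.6949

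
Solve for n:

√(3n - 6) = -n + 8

n = 5

Square both sides: 3n - 6 = (-n + 8)².
Expand and rearrange: n² - 19n + 70 = 0.
Solving gives n = 14 or n = 5.
Check each candidate in the original equation:
  n = 14: √(36) = 6, while -n + 8 = -6 — extraneous.
  n = 5: √(9) = 3, while -n + 8 = 3 — valid.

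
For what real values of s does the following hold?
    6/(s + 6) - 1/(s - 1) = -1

s = -11.5574 or s = 1.5574

Multiply both sides by (s + 6)(s - 1):
6(s - 1) - (s + 6) = -(s + 6)(s - 1).
Expand and collect terms: -s² - 10s + 18 = 0.
By the quadratic formula, s = (10 ± √172) / -2, so s ≈ -11.5574 or s ≈ 1.5574.
Neither value makes a denominator zero (s ≠ -6, s ≠ 1), so both are valid.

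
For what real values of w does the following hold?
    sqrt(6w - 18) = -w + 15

w = 9

Square both sides: 6w - 18 = (-w + 15)^2.
Expand and rearrange: w^2 - 36w + 243 = 0.
Solving gives w = 27 or w = 9.
Check each candidate in the original equation:
  w = 27: sqrt(144) = 12, while -w + 15 = -12 — extraneous.
  w = 9: sqrt(36) = 6, while -w + 15 = 6 — valid.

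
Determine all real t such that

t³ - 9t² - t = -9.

t = -1 or t = 1 or t = 9

Rearrange: t³ - 9t² - t + 9 = 0.
Possible rational roots are divisors of 9. Testing t = 1 gives 0, so (t - 1) is a factor.
Divide: t³ - 9t² - t + 9 = (t - 1)(t² - 8t - 9).
Factor the quadratic: t = 9 or t = -1.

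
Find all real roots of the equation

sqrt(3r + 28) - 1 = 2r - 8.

Isolate the radical: sqrt(3r + 28) = 2r - 7.
Square both sides: 3r + 28 = (2r - 7)^2.
Expand and rearrange: 4r^2 - 31r + 21 = 0.
Solving gives r = 7 or r = 0.75.
Check each candidate in the original equation:
  r = 7: sqrt(49) = 7, while 2r - 7 = 7 — valid.
  r = 0.75: sqrt(30.25) = 5.5, while 2r - 7 = -5.5 — extraneous.

r = 7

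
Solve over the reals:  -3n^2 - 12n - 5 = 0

n = -3.5275 or n = -0.4725

Discriminant: (-12)^2 - 4*(-3)*(-5) = 84.
Quadratic formula: n = (12 +/- sqrt(84)) / (-6).
So n = -2 - sqrt(21)/3 ~= -3.5275 or n = -2 + sqrt(21)/3 ~= -0.4725.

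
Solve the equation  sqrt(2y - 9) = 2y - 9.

y = 4.5 or y = 5

Square both sides: 2y - 9 = (2y - 9)^2.
Expand and rearrange: 4y^2 - 38y + 90 = 0.
Solving gives y = 5 or y = 4.5.
Check each candidate in the original equation:
  y = 5: sqrt(1) = 1, while 2y - 9 = 1 — valid.
  y = 4.5: sqrt(0) = 0, while 2y - 9 = 0 — valid.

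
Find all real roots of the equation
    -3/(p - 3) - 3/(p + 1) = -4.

p = -0.386 or p = 3.886

Multiply both sides by (p - 3)(p + 1):
-3(p + 1) - 3(p - 3) = -4(p - 3)(p + 1).
Expand and collect terms: -4p^2 + 14p + 6 = 0.
By the quadratic formula, p = (-14 +/- sqrt(292)) / -8, so p ~= -0.386 or p ~= 3.886.
Neither value makes a denominator zero (p != 3, p != -1), so both are valid.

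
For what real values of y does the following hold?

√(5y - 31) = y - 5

Square both sides: 5y - 31 = (y - 5)².
Expand and rearrange: y² - 15y + 56 = 0.
Solving gives y = 8 or y = 7.
Check each candidate in the original equation:
  y = 8: √(9) = 3, while y - 5 = 3 — valid.
  y = 7: √(4) = 2, while y - 5 = 2 — valid.

y = 7 or y = 8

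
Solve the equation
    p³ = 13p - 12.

Rearrange: p³ - 13p + 12 = 0.
Possible rational roots are divisors of 12. Testing p = 3 gives 0, so (p - 3) is a factor.
Divide: p³ - 13p + 12 = (p - 3)(p² + 3p - 4).
Factor the quadratic: p = 1 or p = -4.

p = -4 or p = 1 or p = 3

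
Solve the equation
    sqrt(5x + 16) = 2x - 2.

x = 4

Square both sides: 5x + 16 = (2x - 2)^2.
Expand and rearrange: 4x^2 - 13x - 12 = 0.
Solving gives x = 4 or x = -0.75.
Check each candidate in the original equation:
  x = 4: sqrt(36) = 6, while 2x - 2 = 6 — valid.
  x = -0.75: sqrt(12.25) = 3.5, while 2x - 2 = -3.5 — extraneous.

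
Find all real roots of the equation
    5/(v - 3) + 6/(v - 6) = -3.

Multiply both sides by (v - 3)(v - 6):
5(v - 6) + 6(v - 3) = -3(v - 3)(v - 6).
Expand and collect terms: -3v² + 16v - 6 = 0.
By the quadratic formula, v = (-16 ± √184) / -6, so v ≈ 0.4059 or v ≈ 4.9274.
Neither value makes a denominator zero (v ≠ 3, v ≠ 6), so both are valid.

v = 0.4059 or v = 4.9274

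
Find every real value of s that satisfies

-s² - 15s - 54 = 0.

Factor: -1(s + 6)(s + 9) = 0.
So s = -6 or s = -9.

s = -9 or s = -6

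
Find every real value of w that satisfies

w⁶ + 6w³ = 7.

w = -1.9129 or w = 1

Let u = w³. The equation becomes u² + 6u - 7 = 0.
Factor: (u - 1)(u + 7) = 0, so u = 1 or u = -7.
w³ = 1 gives w = 1.
w³ = -7 gives w = -∛(7) ≈ -1.9129.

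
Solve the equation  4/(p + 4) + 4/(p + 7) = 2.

Multiply both sides by (p + 4)(p + 7):
4(p + 7) + 4(p + 4) = 2(p + 4)(p + 7).
Expand and collect terms: 2p² + 14p + 12 = 0.
Factor or apply the quadratic formula: p = -1 or p = -6.
Neither value makes a denominator zero (p ≠ -4, p ≠ -7), so both are valid.

p = -6 or p = -1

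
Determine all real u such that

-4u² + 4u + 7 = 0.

u = -0.9142 or u = 1.9142

Discriminant: (4)² − 4·(-4)·7 = 128.
Quadratic formula: u = (-4 ± √128) / (-8).
So u = 1/2 - √(2) ≈ -0.9142 or u = 1/2 + √(2) ≈ 1.9142.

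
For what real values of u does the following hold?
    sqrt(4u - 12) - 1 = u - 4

u = 3 or u = 7

Isolate the radical: sqrt(4u - 12) = u - 3.
Square both sides: 4u - 12 = (u - 3)^2.
Expand and rearrange: u^2 - 10u + 21 = 0.
Solving gives u = 7 or u = 3.
Check each candidate in the original equation:
  u = 7: sqrt(16) = 4, while u - 3 = 4 — valid.
  u = 3: sqrt(0) = 0, while u - 3 = 0 — valid.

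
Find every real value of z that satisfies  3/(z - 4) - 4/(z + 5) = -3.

z = -3.4603 or z = 2.7936

Multiply both sides by (z - 4)(z + 5):
3(z + 5) - 4(z - 4) = -3(z - 4)(z + 5).
Expand and collect terms: -3z² - 2z + 29 = 0.
By the quadratic formula, z = (2 ± √352) / -6, so z ≈ -3.4603 or z ≈ 2.7936.
Neither value makes a denominator zero (z ≠ 4, z ≠ -5), so both are valid.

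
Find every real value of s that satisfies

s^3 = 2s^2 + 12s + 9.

s = -1.8541 or s = -1 or s = 4.8541

Rearrange: s^3 - 2s^2 - 12s - 9 = 0.
Possible rational roots are divisors of -9. Testing s = -1 gives 0, so (s + 1) is a factor.
Divide: s^3 - 2s^2 - 12s - 9 = (s + 1)(s^2 - 3s - 9).
Apply the quadratic formula to s^2 - 3s - 9 = 0: s = (3 +/- sqrt(45))/2, i.e. s ~= 4.8541 or s ~= -1.8541.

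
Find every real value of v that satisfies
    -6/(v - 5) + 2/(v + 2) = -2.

v = -2.7202 or v = 7.7202

Multiply both sides by (v - 5)(v + 2):
-6(v + 2) + 2(v - 5) = -2(v - 5)(v + 2).
Expand and collect terms: -2v² + 10v + 42 = 0.
By the quadratic formula, v = (-10 ± √436) / -4, so v ≈ -2.7202 or v ≈ 7.7202.
Neither value makes a denominator zero (v ≠ 5, v ≠ -2), so both are valid.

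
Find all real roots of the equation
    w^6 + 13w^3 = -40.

Let u = w^3. The equation becomes u^2 + 13u + 40 = 0.
Factor: (u + 8)(u + 5) = 0, so u = -8 or u = -5.
w^3 = -8 gives w = -2.
w^3 = -5 gives w = -(5)^(1/3) ~= -1.71.

w = -2 or w = -1.71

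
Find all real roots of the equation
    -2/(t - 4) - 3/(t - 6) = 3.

t = 3 or t = 5.3333

Multiply both sides by (t - 4)(t - 6):
-2(t - 6) - 3(t - 4) = 3(t - 4)(t - 6).
Expand and collect terms: 3t² - 25t + 48 = 0.
Factor or apply the quadratic formula: t = 5.3333 or t = 3.
Neither value makes a denominator zero (t ≠ 4, t ≠ 6), so both are valid.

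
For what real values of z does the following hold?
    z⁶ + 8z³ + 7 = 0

z = -1.9129 or z = -1

Let u = z³. The equation becomes u² + 8u + 7 = 0.
Factor: (u + 7)(u + 1) = 0, so u = -7 or u = -1.
z³ = -7 gives z = -∛(7) ≈ -1.9129.
z³ = -1 gives z = -1.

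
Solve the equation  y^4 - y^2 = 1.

y = -1.272 or y = 1.272

Let u = y^2. The equation becomes u^2 - u - 1 = 0.
By the quadratic formula, u = 1/2 + sqrt(5)/2 or u = 1/2 - sqrt(5)/2.
y^2 = 1/2 + sqrt(5)/2 gives y = +/-sqrt(1/2 + sqrt(5)/2) ~= +/-1.272.
y^2 = 1/2 - sqrt(5)/2 < 0 has no real solution.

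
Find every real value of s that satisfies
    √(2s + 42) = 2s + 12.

s = -3

Square both sides: 2s + 42 = (2s + 12)².
Expand and rearrange: 4s² + 46s + 102 = 0.
Solving gives s = -3 or s = -8.5.
Check each candidate in the original equation:
  s = -3: √(36) = 6, while 2s + 12 = 6 — valid.
  s = -8.5: √(25) = 5, while 2s + 12 = -5 — extraneous.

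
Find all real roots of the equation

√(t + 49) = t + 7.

t = 0

Square both sides: t + 49 = (t + 7)².
Expand and rearrange: t² + 13t = 0.
Solving gives t = 0 or t = -13.
Check each candidate in the original equation:
  t = 0: √(49) = 7, while t + 7 = 7 — valid.
  t = -13: √(36) = 6, while t + 7 = -6 — extraneous.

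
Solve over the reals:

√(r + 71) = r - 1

Square both sides: r + 71 = (r - 1)².
Expand and rearrange: r² - 3r - 70 = 0.
Solving gives r = 10 or r = -7.
Check each candidate in the original equation:
  r = 10: √(81) = 9, while r - 1 = 9 — valid.
  r = -7: √(64) = 8, while r - 1 = -8 — extraneous.

r = 10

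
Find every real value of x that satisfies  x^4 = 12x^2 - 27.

Let u = x^2. The equation becomes u^2 - 12u + 27 = 0.
Factor: (u - 9)(u - 3) = 0, so u = 9 or u = 3.
x^2 = 9 gives x = +/-3.
x^2 = 3 gives x = +/-sqrt(3) ~= +/-1.7321.

x = -3 or x = -1.7321 or x = 1.7321 or x = 3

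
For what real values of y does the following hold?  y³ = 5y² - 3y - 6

Rearrange: y³ - 5y² + 3y + 6 = 0.
Possible rational roots are divisors of 6. Testing y = 2 gives 0, so (y - 2) is a factor.
Divide: y³ - 5y² + 3y + 6 = (y - 2)(y² - 3y - 3).
Apply the quadratic formula to y² - 3y - 3 = 0: y = (3 ± √21)/2, i.e. y ≈ 3.7913 or y ≈ -0.7913.

y = -0.7913 or y = 2 or y = 3.7913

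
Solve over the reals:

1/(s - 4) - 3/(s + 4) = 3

s = -4.9641 or s = 4.2975

Multiply both sides by (s - 4)(s + 4):
(s + 4) - 3(s - 4) = 3(s - 4)(s + 4).
Expand and collect terms: 3s^2 + 2s - 64 = 0.
By the quadratic formula, s = (-2 +/- sqrt(772)) / 6, so s ~= 4.2975 or s ~= -4.9641.
Neither value makes a denominator zero (s != 4, s != -4), so both are valid.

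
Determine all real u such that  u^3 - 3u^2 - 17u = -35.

Rearrange: u^3 - 3u^2 - 17u + 35 = 0.
Possible rational roots are divisors of 35. Testing u = 5 gives 0, so (u - 5) is a factor.
Divide: u^3 - 3u^2 - 17u + 35 = (u - 5)(u^2 + 2u - 7).
Apply the quadratic formula to u^2 + 2u - 7 = 0: u = (-2 +/- sqrt(32))/2, i.e. u ~= 1.8284 or u ~= -3.8284.

u = -3.8284 or u = 1.8284 or u = 5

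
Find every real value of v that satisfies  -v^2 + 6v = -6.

Rearrange to standard form: -v^2 + 6v + 6 = 0.
Discriminant: (6)^2 - 4*(-1)*6 = 60.
Quadratic formula: v = (-6 +/- sqrt(60)) / (-2).
So v = 3 - sqrt(15) ~= -0.873 or v = 3 + sqrt(15) ~= 6.873.

v = -0.873 or v = 6.873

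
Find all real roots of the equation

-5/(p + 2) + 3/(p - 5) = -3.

Multiply both sides by (p + 2)(p - 5):
-5(p - 5) + 3(p + 2) = -3(p + 2)(p - 5).
Expand and collect terms: -3p² + 11p - 1 = 0.
By the quadratic formula, p = (-11 ± √109) / -6, so p ≈ 0.0933 or p ≈ 3.5734.
Neither value makes a denominator zero (p ≠ -2, p ≠ 5), so both are valid.

p = 0.0933 or p = 3.5734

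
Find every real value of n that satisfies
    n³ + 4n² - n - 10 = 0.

Possible rational roots are divisors of -10. Testing n = -2 gives 0, so (n + 2) is a factor.
Divide: n³ + 4n² - n - 10 = (n + 2)(n² + 2n - 5).
Apply the quadratic formula to n² + 2n - 5 = 0: n = (-2 ± √24)/2, i.e. n ≈ 1.4495 or n ≈ -3.4495.

n = -3.4495 or n = -2 or n = 1.4495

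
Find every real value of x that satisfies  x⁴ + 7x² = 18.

x = -1.4142 or x = 1.4142

Let u = x². The equation becomes u² + 7u - 18 = 0.
Factor: (u - 2)(u + 9) = 0, so u = 2 or u = -9.
x² = 2 gives x = ±√(2) ≈ ±1.4142.
x² = -9 < 0 has no real solution.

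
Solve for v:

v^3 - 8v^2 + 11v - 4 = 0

v = 0.6277 or v = 1 or v = 6.3723

Possible rational roots are divisors of -4. Testing v = 1 gives 0, so (v - 1) is a factor.
Divide: v^3 - 8v^2 + 11v - 4 = (v - 1)(v^2 - 7v + 4).
Apply the quadratic formula to v^2 - 7v + 4 = 0: v = (7 +/- sqrt(33))/2, i.e. v ~= 6.3723 or v ~= 0.6277.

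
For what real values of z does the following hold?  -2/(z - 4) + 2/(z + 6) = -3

z = -6.6273 or z = 4.6273

Multiply both sides by (z - 4)(z + 6):
-2(z + 6) + 2(z - 4) = -3(z - 4)(z + 6).
Expand and collect terms: -3z^2 - 6z + 92 = 0.
By the quadratic formula, z = (6 +/- sqrt(1140)) / -6, so z ~= -6.6273 or z ~= 4.6273.
Neither value makes a denominator zero (z != 4, z != -6), so both are valid.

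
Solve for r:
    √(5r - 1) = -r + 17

r = 10

Square both sides: 5r - 1 = (-r + 17)².
Expand and rearrange: r² - 39r + 290 = 0.
Solving gives r = 29 or r = 10.
Check each candidate in the original equation:
  r = 29: √(144) = 12, while -r + 17 = -12 — extraneous.
  r = 10: √(49) = 7, while -r + 17 = 7 — valid.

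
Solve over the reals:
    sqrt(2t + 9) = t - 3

Square both sides: 2t + 9 = (t - 3)^2.
Expand and rearrange: t^2 - 8t = 0.
Solving gives t = 8 or t = 0.
Check each candidate in the original equation:
  t = 8: sqrt(25) = 5, while t - 3 = 5 — valid.
  t = 0: sqrt(9) = 3, while t - 3 = -3 — extraneous.

t = 8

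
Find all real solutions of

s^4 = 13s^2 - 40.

Let u = s^2. The equation becomes u^2 - 13u + 40 = 0.
Factor: (u - 5)(u - 8) = 0, so u = 5 or u = 8.
s^2 = 5 gives s = +/-sqrt(5) ~= +/-2.2361.
s^2 = 8 gives s = +/-2*sqrt(2) ~= +/-2.8284.

s = -2.8284 or s = -2.2361 or s = 2.2361 or s = 2.8284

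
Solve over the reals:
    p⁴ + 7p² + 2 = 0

No real solutions.

Let u = p². The equation becomes u² + 7u + 2 = 0.
By the quadratic formula, u = -7/2 + √(41)/2 or u = -7/2 - √(41)/2.
p² = -7/2 + √(41)/2 < 0 has no real solution.
p² = -7/2 - √(41)/2 < 0 has no real solution.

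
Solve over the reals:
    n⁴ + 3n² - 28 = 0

Let u = n². The equation becomes u² + 3u - 28 = 0.
Factor: (u + 7)(u - 4) = 0, so u = -7 or u = 4.
n² = -7 < 0 has no real solution.
n² = 4 gives n = ±2.

n = -2 or n = 2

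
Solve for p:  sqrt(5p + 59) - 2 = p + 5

p = 1

Isolate the radical: sqrt(5p + 59) = p + 7.
Square both sides: 5p + 59 = (p + 7)^2.
Expand and rearrange: p^2 + 9p - 10 = 0.
Solving gives p = 1 or p = -10.
Check each candidate in the original equation:
  p = 1: sqrt(64) = 8, while p + 7 = 8 — valid.
  p = -10: sqrt(9) = 3, while p + 7 = -3 — extraneous.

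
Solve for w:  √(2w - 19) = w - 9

w = 10

Square both sides: 2w - 19 = (w - 9)².
Expand and rearrange: w² - 20w + 100 = 0.
This gives the repeated root w = 10.
Check in the original equation:
  w = 10: √(1) = 1, while w - 9 = 1 — valid.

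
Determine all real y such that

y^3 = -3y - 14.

Rearrange: y^3 + 3y + 14 = 0.
Possible rational roots are divisors of 14. Testing y = -2 gives 0, so (y + 2) is a factor.
Divide: y^3 + 3y + 14 = (y + 2)(y^2 - 2y + 7).
The quadratic y^2 - 2y + 7 has discriminant -24 < 0, so no further real roots.

y = -2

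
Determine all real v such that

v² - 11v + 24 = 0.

v = 3 or v = 8

Factor: (v - 3)(v - 8) = 0.
So v = 3 or v = 8.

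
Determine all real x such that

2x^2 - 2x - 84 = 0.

x = -6 or x = 7

Factor: 2(x + 6)(x - 7) = 0.
So x = -6 or x = 7.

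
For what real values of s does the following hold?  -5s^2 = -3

s = -0.7746 or s = 0.7746

Rearrange to standard form: -5s^2 + 3 = 0.
Discriminant: (0)^2 - 4*(-5)*3 = 60.
Quadratic formula: s = (0 +/- sqrt(60)) / (-10).
So s = -sqrt(15)/5 ~= -0.7746 or s = sqrt(15)/5 ~= 0.7746.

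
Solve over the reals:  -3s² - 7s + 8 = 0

s = -3.1736 or s = 0.8403

Discriminant: (-7)² − 4·(-3)·8 = 145.
Quadratic formula: s = (7 ± √145) / (-6).
So s = -√(145)/6 - 7/6 ≈ -3.1736 or s = -7/6 + √(145)/6 ≈ 0.8403.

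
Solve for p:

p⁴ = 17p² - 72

p = -3 or p = -2.8284 or p = 2.8284 or p = 3

Let u = p². The equation becomes u² - 17u + 72 = 0.
Factor: (u - 9)(u - 8) = 0, so u = 9 or u = 8.
p² = 9 gives p = ±3.
p² = 8 gives p = ±2·√(2) ≈ ±2.8284.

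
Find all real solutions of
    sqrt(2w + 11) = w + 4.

w = -1

Square both sides: 2w + 11 = (w + 4)^2.
Expand and rearrange: w^2 + 6w + 5 = 0.
Solving gives w = -1 or w = -5.
Check each candidate in the original equation:
  w = -1: sqrt(9) = 3, while w + 4 = 3 — valid.
  w = -5: sqrt(1) = 1, while w + 4 = -1 — extraneous.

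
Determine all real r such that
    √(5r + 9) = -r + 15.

Square both sides: 5r + 9 = (-r + 15)².
Expand and rearrange: r² - 35r + 216 = 0.
Solving gives r = 27 or r = 8.
Check each candidate in the original equation:
  r = 27: √(144) = 12, while -r + 15 = -12 — extraneous.
  r = 8: √(49) = 7, while -r + 15 = 7 — valid.

r = 8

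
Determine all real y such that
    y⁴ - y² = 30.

Let u = y². The equation becomes u² - u - 30 = 0.
Factor: (u + 5)(u - 6) = 0, so u = -5 or u = 6.
y² = -5 < 0 has no real solution.
y² = 6 gives y = ±√(6) ≈ ±2.4495.

y = -2.4495 or y = 2.4495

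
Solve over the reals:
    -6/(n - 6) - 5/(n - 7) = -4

n = 6.4553 or n = 9.2947

Multiply both sides by (n - 6)(n - 7):
-6(n - 7) - 5(n - 6) = -4(n - 6)(n - 7).
Expand and collect terms: -4n² + 63n - 240 = 0.
By the quadratic formula, n = (-63 ± √129) / -8, so n ≈ 6.4553 or n ≈ 9.2947.
Neither value makes a denominator zero (n ≠ 6, n ≠ 7), so both are valid.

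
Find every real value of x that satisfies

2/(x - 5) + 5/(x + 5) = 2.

x = -2.7846 or x = 6.2846

Multiply both sides by (x - 5)(x + 5):
2(x + 5) + 5(x - 5) = 2(x - 5)(x + 5).
Expand and collect terms: 2x² - 7x - 35 = 0.
By the quadratic formula, x = (7 ± √329) / 4, so x ≈ 6.2846 or x ≈ -2.7846.
Neither value makes a denominator zero (x ≠ 5, x ≠ -5), so both are valid.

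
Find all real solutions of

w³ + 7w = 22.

w = 2

Rearrange: w³ + 7w - 22 = 0.
Possible rational roots are divisors of -22. Testing w = 2 gives 0, so (w - 2) is a factor.
Divide: w³ + 7w - 22 = (w - 2)(w² + 2w + 11).
The quadratic w² + 2w + 11 has discriminant -40 < 0, so no further real roots.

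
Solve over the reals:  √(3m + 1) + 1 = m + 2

m = 0 or m = 1

Isolate the radical: √(3m + 1) = m + 1.
Square both sides: 3m + 1 = (m + 1)².
Expand and rearrange: m² - m = 0.
Solving gives m = 1 or m = 0.
Check each candidate in the original equation:
  m = 1: √(4) = 2, while m + 1 = 2 — valid.
  m = 0: √(1) = 1, while m + 1 = 1 — valid.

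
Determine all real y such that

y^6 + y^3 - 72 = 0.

y = -2.0801 or y = 2

Let u = y^3. The equation becomes u^2 + u - 72 = 0.
Factor: (u - 8)(u + 9) = 0, so u = 8 or u = -9.
y^3 = 8 gives y = 2.
y^3 = -9 gives y = -(9)^(1/3) ~= -2.0801.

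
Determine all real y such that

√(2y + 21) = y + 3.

y = 2

Square both sides: 2y + 21 = (y + 3)².
Expand and rearrange: y² + 4y - 12 = 0.
Solving gives y = 2 or y = -6.
Check each candidate in the original equation:
  y = 2: √(25) = 5, while y + 3 = 5 — valid.
  y = -6: √(9) = 3, while y + 3 = -3 — extraneous.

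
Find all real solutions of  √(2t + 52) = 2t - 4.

Square both sides: 2t + 52 = (2t - 4)².
Expand and rearrange: 4t² - 18t - 36 = 0.
Solving gives t = 6 or t = -1.5.
Check each candidate in the original equation:
  t = 6: √(64) = 8, while 2t - 4 = 8 — valid.
  t = -1.5: √(49) = 7, while 2t - 4 = -7 — extraneous.

t = 6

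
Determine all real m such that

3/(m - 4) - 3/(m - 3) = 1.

Multiply both sides by (m - 4)(m - 3):
3(m - 3) - 3(m - 4) = (m - 4)(m - 3).
Expand and collect terms: m² - 7m + 9 = 0.
By the quadratic formula, m = (7 ± √13) / 2, so m ≈ 5.3028 or m ≈ 1.6972.
Neither value makes a denominator zero (m ≠ 4, m ≠ 3), so both are valid.

m = 1.6972 or m = 5.3028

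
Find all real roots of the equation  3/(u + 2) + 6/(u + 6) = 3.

Multiply both sides by (u + 2)(u + 6):
3(u + 6) + 6(u + 2) = 3(u + 2)(u + 6).
Expand and collect terms: 3u^2 + 15u + 6 = 0.
By the quadratic formula, u = (-15 +/- sqrt(153)) / 6, so u ~= -0.4384 or u ~= -4.5616.
Neither value makes a denominator zero (u != -2, u != -6), so both are valid.

u = -4.5616 or u = -0.4384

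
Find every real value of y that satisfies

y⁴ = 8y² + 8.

y = -2.9831 or y = 2.9831

Let u = y². The equation becomes u² - 8u - 8 = 0.
By the quadratic formula, u = 4 + 2·√(6) or u = 4 - 2·√(6).
y² = 4 + 2·√(6) gives y = ±√(4 + 2·√(6)) ≈ ±2.9831.
y² = 4 - 2·√(6) < 0 has no real solution.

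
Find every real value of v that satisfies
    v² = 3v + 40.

Bring every term to one side: v² - 3v - 40 = 0.
Factor: (v + 5)(v - 8) = 0.
So v = -5 or v = 8.

v = -5 or v = 8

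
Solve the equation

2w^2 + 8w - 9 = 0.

w = -4.9155 or w = 0.9155

Discriminant: (8)^2 - 4*2*(-9) = 136.
Quadratic formula: w = (-8 +/- sqrt(136)) / 4.
So w = -2 + sqrt(34)/2 ~= 0.9155 or w = -sqrt(34)/2 - 2 ~= -4.9155.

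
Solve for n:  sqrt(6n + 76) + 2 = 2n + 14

Isolate the radical: sqrt(6n + 76) = 2n + 12.
Square both sides: 6n + 76 = (2n + 12)^2.
Expand and rearrange: 4n^2 + 42n + 68 = 0.
Solving gives n = -2 or n = -8.5.
Check each candidate in the original equation:
  n = -2: sqrt(64) = 8, while 2n + 12 = 8 — valid.
  n = -8.5: sqrt(25) = 5, while 2n + 12 = -5 — extraneous.

n = -2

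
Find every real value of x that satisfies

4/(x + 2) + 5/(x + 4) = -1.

Multiply both sides by (x + 2)(x + 4):
4(x + 4) + 5(x + 2) = -(x + 2)(x + 4).
Expand and collect terms: -x^2 - 15x - 34 = 0.
By the quadratic formula, x = (15 +/- sqrt(89)) / -2, so x ~= -12.217 or x ~= -2.783.
Neither value makes a denominator zero (x != -2, x != -4), so both are valid.

x = -12.217 or x = -2.783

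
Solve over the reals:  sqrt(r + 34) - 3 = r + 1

Isolate the radical: sqrt(r + 34) = r + 4.
Square both sides: r + 34 = (r + 4)^2.
Expand and rearrange: r^2 + 7r - 18 = 0.
Solving gives r = 2 or r = -9.
Check each candidate in the original equation:
  r = 2: sqrt(36) = 6, while r + 4 = 6 — valid.
  r = -9: sqrt(25) = 5, while r + 4 = -5 — extraneous.

r = 2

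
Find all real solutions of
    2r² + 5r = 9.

Rearrange to standard form: 2r² + 5r - 9 = 0.
Discriminant: (5)² − 4·2·(-9) = 97.
Quadratic formula: r = (-5 ± √97) / 4.
So r = -5/4 + √(97)/4 ≈ 1.2122 or r = -√(97)/4 - 5/4 ≈ -3.7122.

r = -3.7122 or r = 1.2122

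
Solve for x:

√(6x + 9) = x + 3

Square both sides: 6x + 9 = (x + 3)².
Expand and rearrange: x² = 0.
This gives the repeated root x = 0.
Check in the original equation:
  x = 0: √(9) = 3, while x + 3 = 3 — valid.

x = 0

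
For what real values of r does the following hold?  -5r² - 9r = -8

r = -2.4524 or r = 0.6524

Rearrange to standard form: -5r² - 9r + 8 = 0.
Discriminant: (-9)² − 4·(-5)·8 = 241.
Quadratic formula: r = (9 ± √241) / (-10).
So r = -√(241)/10 - 9/10 ≈ -2.4524 or r = -9/10 + √(241)/10 ≈ 0.6524.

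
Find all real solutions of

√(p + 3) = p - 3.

p = 6

Square both sides: p + 3 = (p - 3)².
Expand and rearrange: p² - 7p + 6 = 0.
Solving gives p = 6 or p = 1.
Check each candidate in the original equation:
  p = 6: √(9) = 3, while p - 3 = 3 — valid.
  p = 1: √(4) = 2, while p - 3 = -2 — extraneous.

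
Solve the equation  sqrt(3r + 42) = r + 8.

r = -2

Square both sides: 3r + 42 = (r + 8)^2.
Expand and rearrange: r^2 + 13r + 22 = 0.
Solving gives r = -2 or r = -11.
Check each candidate in the original equation:
  r = -2: sqrt(36) = 6, while r + 8 = 6 — valid.
  r = -11: sqrt(9) = 3, while r + 8 = -3 — extraneous.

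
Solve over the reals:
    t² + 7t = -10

t = -5 or t = -2

Bring every term to one side: t² + 7t + 10 = 0.
Factor: (t + 5)(t + 2) = 0.
So t = -5 or t = -2.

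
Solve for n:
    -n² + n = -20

Bring every term to one side: -n² + n + 20 = 0.
Factor: -1(n - 5)(n + 4) = 0.
So n = 5 or n = -4.

n = -4 or n = 5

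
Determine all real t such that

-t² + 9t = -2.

Rearrange to standard form: -t² + 9t + 2 = 0.
Discriminant: (9)² − 4·(-1)·2 = 89.
Quadratic formula: t = (-9 ± √89) / (-2).
So t = 9/2 - √(89)/2 ≈ -0.217 or t = 9/2 + √(89)/2 ≈ 9.217.

t = -0.217 or t = 9.217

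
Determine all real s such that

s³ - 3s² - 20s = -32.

s = -4 or s = 1.4384 or s = 5.5616

Rearrange: s³ - 3s² - 20s + 32 = 0.
Possible rational roots are divisors of 32. Testing s = -4 gives 0, so (s + 4) is a factor.
Divide: s³ - 3s² - 20s + 32 = (s + 4)(s² - 7s + 8).
Apply the quadratic formula to s² - 7s + 8 = 0: s = (7 ± √17)/2, i.e. s ≈ 5.5616 or s ≈ 1.4384.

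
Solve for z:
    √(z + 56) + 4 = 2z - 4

Isolate the radical: √(z + 56) = 2z - 8.
Square both sides: z + 56 = (2z - 8)².
Expand and rearrange: 4z² - 33z + 8 = 0.
Solving gives z = 8 or z = 0.25.
Check each candidate in the original equation:
  z = 8: √(64) = 8, while 2z - 8 = 8 — valid.
  z = 0.25: √(56.25) = 7.5, while 2z - 8 = -7.5 — extraneous.

z = 8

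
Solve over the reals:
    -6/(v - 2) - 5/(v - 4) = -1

v = 3 or v = 14

Multiply both sides by (v - 2)(v - 4):
-6(v - 4) - 5(v - 2) = -(v - 2)(v - 4).
Expand and collect terms: -v² + 17v - 42 = 0.
Factor or apply the quadratic formula: v = 3 or v = 14.
Neither value makes a denominator zero (v ≠ 2, v ≠ 4), so both are valid.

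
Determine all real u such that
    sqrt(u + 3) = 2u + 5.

Square both sides: u + 3 = (2u + 5)^2.
Expand and rearrange: 4u^2 + 19u + 22 = 0.
Solving gives u = -2 or u = -2.75.
Check each candidate in the original equation:
  u = -2: sqrt(1) = 1, while 2u + 5 = 1 — valid.
  u = -2.75: sqrt(0.25) = 0.5, while 2u + 5 = -0.5 — extraneous.

u = -2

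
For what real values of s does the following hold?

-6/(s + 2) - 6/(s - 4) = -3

s = -0.6056 or s = 6.6056

Multiply both sides by (s + 2)(s - 4):
-6(s - 4) - 6(s + 2) = -3(s + 2)(s - 4).
Expand and collect terms: -3s^2 + 18s + 12 = 0.
By the quadratic formula, s = (-18 +/- sqrt(468)) / -6, so s ~= -0.6056 or s ~= 6.6056.
Neither value makes a denominator zero (s != -2, s != 4), so both are valid.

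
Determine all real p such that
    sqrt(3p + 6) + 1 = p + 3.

p = -2 or p = 1

Isolate the radical: sqrt(3p + 6) = p + 2.
Square both sides: 3p + 6 = (p + 2)^2.
Expand and rearrange: p^2 + p - 2 = 0.
Solving gives p = 1 or p = -2.
Check each candidate in the original equation:
  p = 1: sqrt(9) = 3, while p + 2 = 3 — valid.
  p = -2: sqrt(0) = 0, while p + 2 = 0 — valid.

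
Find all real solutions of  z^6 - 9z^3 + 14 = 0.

z = 1.2599 or z = 1.9129

Let u = z^3. The equation becomes u^2 - 9u + 14 = 0.
Factor: (u - 7)(u - 2) = 0, so u = 7 or u = 2.
z^3 = 7 gives z = (7)^(1/3) ~= 1.9129.
z^3 = 2 gives z = (2)^(1/3) ~= 1.2599.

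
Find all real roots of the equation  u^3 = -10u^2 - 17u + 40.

u = -6.2749 or u = -5 or u = 1.2749

Rearrange: u^3 + 10u^2 + 17u - 40 = 0.
Possible rational roots are divisors of -40. Testing u = -5 gives 0, so (u + 5) is a factor.
Divide: u^3 + 10u^2 + 17u - 40 = (u + 5)(u^2 + 5u - 8).
Apply the quadratic formula to u^2 + 5u - 8 = 0: u = (-5 +/- sqrt(57))/2, i.e. u ~= 1.2749 or u ~= -6.2749.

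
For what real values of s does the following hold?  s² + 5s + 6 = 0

Factor: (s + 3)(s + 2) = 0.
So s = -3 or s = -2.

s = -3 or s = -2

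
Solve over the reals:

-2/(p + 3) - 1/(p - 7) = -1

p = -1.217 or p = 8.217

Multiply both sides by (p + 3)(p - 7):
-2(p - 7) - (p + 3) = -(p + 3)(p - 7).
Expand and collect terms: -p² + 7p + 10 = 0.
By the quadratic formula, p = (-7 ± √89) / -2, so p ≈ -1.217 or p ≈ 8.217.
Neither value makes a denominator zero (p ≠ -3, p ≠ 7), so both are valid.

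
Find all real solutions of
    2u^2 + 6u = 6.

u = -3.7913 or u = 0.7913

Rearrange to standard form: 2u^2 + 6u - 6 = 0.
Discriminant: (6)^2 - 4*2*(-6) = 84.
Quadratic formula: u = (-6 +/- sqrt(84)) / 4.
So u = -3/2 + sqrt(21)/2 ~= 0.7913 or u = -sqrt(21)/2 - 3/2 ~= -3.7913.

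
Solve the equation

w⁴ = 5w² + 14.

w = -2.6458 or w = 2.6458

Let u = w². The equation becomes u² - 5u - 14 = 0.
Factor: (u + 2)(u - 7) = 0, so u = -2 or u = 7.
w² = -2 < 0 has no real solution.
w² = 7 gives w = ±√(7) ≈ ±2.6458.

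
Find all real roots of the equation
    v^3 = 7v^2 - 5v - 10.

v = -0.8541 or v = 2 or v = 5.8541

Rearrange: v^3 - 7v^2 + 5v + 10 = 0.
Possible rational roots are divisors of 10. Testing v = 2 gives 0, so (v - 2) is a factor.
Divide: v^3 - 7v^2 + 5v + 10 = (v - 2)(v^2 - 5v - 5).
Apply the quadratic formula to v^2 - 5v - 5 = 0: v = (5 +/- sqrt(45))/2, i.e. v ~= 5.8541 or v ~= -0.8541.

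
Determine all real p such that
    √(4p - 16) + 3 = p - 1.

p = 4 or p = 8

Isolate the radical: √(4p - 16) = p - 4.
Square both sides: 4p - 16 = (p - 4)².
Expand and rearrange: p² - 12p + 32 = 0.
Solving gives p = 8 or p = 4.
Check each candidate in the original equation:
  p = 8: √(16) = 4, while p - 4 = 4 — valid.
  p = 4: √(0) = 0, while p - 4 = 0 — valid.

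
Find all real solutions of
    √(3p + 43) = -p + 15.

p = 7

Square both sides: 3p + 43 = (-p + 15)².
Expand and rearrange: p² - 33p + 182 = 0.
Solving gives p = 26 or p = 7.
Check each candidate in the original equation:
  p = 26: √(121) = 11, while -p + 15 = -11 — extraneous.
  p = 7: √(64) = 8, while -p + 15 = 8 — valid.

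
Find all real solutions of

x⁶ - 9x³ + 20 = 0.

Let u = x³. The equation becomes u² - 9u + 20 = 0.
Factor: (u - 5)(u - 4) = 0, so u = 5 or u = 4.
x³ = 5 gives x = ∛(5) ≈ 1.71.
x³ = 4 gives x = ∛(4) ≈ 1.5874.

x = 1.5874 or x = 1.71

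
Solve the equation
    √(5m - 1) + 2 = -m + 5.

m = 1

Isolate the radical: √(5m - 1) = -m + 3.
Square both sides: 5m - 1 = (-m + 3)².
Expand and rearrange: m² - 11m + 10 = 0.
Solving gives m = 10 or m = 1.
Check each candidate in the original equation:
  m = 10: √(49) = 7, while -m + 3 = -7 — extraneous.
  m = 1: √(4) = 2, while -m + 3 = 2 — valid.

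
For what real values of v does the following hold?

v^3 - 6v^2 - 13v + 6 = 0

v = -2 or v = 0.3944 or v = 7.6056

Possible rational roots are divisors of 6. Testing v = -2 gives 0, so (v + 2) is a factor.
Divide: v^3 - 6v^2 - 13v + 6 = (v + 2)(v^2 - 8v + 3).
Apply the quadratic formula to v^2 - 8v + 3 = 0: v = (8 +/- sqrt(52))/2, i.e. v ~= 7.6056 or v ~= 0.3944.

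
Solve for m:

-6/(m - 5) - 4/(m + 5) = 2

m = -7.6235 or m = 2.6235

Multiply both sides by (m - 5)(m + 5):
-6(m + 5) - 4(m - 5) = 2(m - 5)(m + 5).
Expand and collect terms: 2m^2 + 10m - 40 = 0.
By the quadratic formula, m = (-10 +/- sqrt(420)) / 4, so m ~= 2.6235 or m ~= -7.6235.
Neither value makes a denominator zero (m != 5, m != -5), so both are valid.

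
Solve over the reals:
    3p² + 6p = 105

Bring every term to one side: 3p² + 6p - 105 = 0.
Factor: 3(p - 5)(p + 7) = 0.
So p = 5 or p = -7.

p = -7 or p = 5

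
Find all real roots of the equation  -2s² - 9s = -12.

s = -5.576 or s = 1.076

Rearrange to standard form: -2s² - 9s + 12 = 0.
Discriminant: (-9)² − 4·(-2)·12 = 177.
Quadratic formula: s = (9 ± √177) / (-4).
So s = -√(177)/4 - 9/4 ≈ -5.576 or s = -9/4 + √(177)/4 ≈ 1.076.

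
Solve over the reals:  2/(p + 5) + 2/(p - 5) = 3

p = -4.3776 or p = 5.7109

Multiply both sides by (p + 5)(p - 5):
2(p - 5) + 2(p + 5) = 3(p + 5)(p - 5).
Expand and collect terms: 3p² - 4p - 75 = 0.
By the quadratic formula, p = (4 ± √916) / 6, so p ≈ 5.7109 or p ≈ -4.3776.
Neither value makes a denominator zero (p ≠ -5, p ≠ 5), so both are valid.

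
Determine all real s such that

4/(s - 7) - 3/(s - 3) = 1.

s = 1.228 or s = 9.772

Multiply both sides by (s - 7)(s - 3):
4(s - 3) - 3(s - 7) = (s - 7)(s - 3).
Expand and collect terms: s^2 - 11s + 12 = 0.
By the quadratic formula, s = (11 +/- sqrt(73)) / 2, so s ~= 9.772 or s ~= 1.228.
Neither value makes a denominator zero (s != 7, s != 3), so both are valid.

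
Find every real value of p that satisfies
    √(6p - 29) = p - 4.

p = 5 or p = 9

Square both sides: 6p - 29 = (p - 4)².
Expand and rearrange: p² - 14p + 45 = 0.
Solving gives p = 9 or p = 5.
Check each candidate in the original equation:
  p = 9: √(25) = 5, while p - 4 = 5 — valid.
  p = 5: √(1) = 1, while p - 4 = 1 — valid.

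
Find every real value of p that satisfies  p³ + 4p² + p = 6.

p = -3 or p = -2 or p = 1

Rearrange: p³ + 4p² + p - 6 = 0.
Possible rational roots are divisors of -6. Testing p = -2 gives 0, so (p + 2) is a factor.
Divide: p³ + 4p² + p - 6 = (p + 2)(p² + 2p - 3).
Factor the quadratic: p = 1 or p = -3.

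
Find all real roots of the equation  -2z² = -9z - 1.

Rearrange to standard form: -2z² + 9z + 1 = 0.
Discriminant: (9)² − 4·(-2)·1 = 89.
Quadratic formula: z = (-9 ± √89) / (-4).
So z = 9/4 - √(89)/4 ≈ -0.1085 or z = 9/4 + √(89)/4 ≈ 4.6085.

z = -0.1085 or z = 4.6085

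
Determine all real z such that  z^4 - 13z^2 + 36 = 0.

z = -3 or z = -2 or z = 2 or z = 3

Let u = z^2. The equation becomes u^2 - 13u + 36 = 0.
Factor: (u - 4)(u - 9) = 0, so u = 4 or u = 9.
z^2 = 4 gives z = +/-2.
z^2 = 9 gives z = +/-3.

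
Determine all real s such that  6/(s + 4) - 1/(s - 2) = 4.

s = -2.4099 or s = 1.6599

Multiply both sides by (s + 4)(s - 2):
6(s - 2) - (s + 4) = 4(s + 4)(s - 2).
Expand and collect terms: 4s² + 3s - 16 = 0.
By the quadratic formula, s = (-3 ± √265) / 8, so s ≈ 1.6599 or s ≈ -2.4099.
Neither value makes a denominator zero (s ≠ -4, s ≠ 2), so both are valid.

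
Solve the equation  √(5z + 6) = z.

Square both sides: 5z + 6 = (z)².
Expand and rearrange: z² - 5z - 6 = 0.
Solving gives z = 6 or z = -1.
Check each candidate in the original equation:
  z = 6: √(36) = 6, while z = 6 — valid.
  z = -1: √(1) = 1, while z = -1 — extraneous.

z = 6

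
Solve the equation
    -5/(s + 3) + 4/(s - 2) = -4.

s = -1.1754 or s = 0.4254

Multiply both sides by (s + 3)(s - 2):
-5(s - 2) + 4(s + 3) = -4(s + 3)(s - 2).
Expand and collect terms: -4s² - 3s + 2 = 0.
By the quadratic formula, s = (3 ± √41) / -8, so s ≈ -1.1754 or s ≈ 0.4254.
Neither value makes a denominator zero (s ≠ -3, s ≠ 2), so both are valid.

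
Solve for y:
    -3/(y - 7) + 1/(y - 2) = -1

y = 1.3467 or y = 9.6533

Multiply both sides by (y - 7)(y - 2):
-3(y - 2) + (y - 7) = -(y - 7)(y - 2).
Expand and collect terms: -y² + 11y - 13 = 0.
By the quadratic formula, y = (-11 ± √69) / -2, so y ≈ 1.3467 or y ≈ 9.6533.
Neither value makes a denominator zero (y ≠ 7, y ≠ 2), so both are valid.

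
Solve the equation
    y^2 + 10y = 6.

y = -10.5678 or y = 0.5678

Rearrange to standard form: y^2 + 10y - 6 = 0.
Discriminant: (10)^2 - 4*1*(-6) = 124.
Quadratic formula: y = (-10 +/- sqrt(124)) / 2.
So y = -5 + sqrt(31) ~= 0.5678 or y = -sqrt(31) - 5 ~= -10.5678.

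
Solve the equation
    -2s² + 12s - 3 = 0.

s = 0.2614 or s = 5.7386

Discriminant: (12)² − 4·(-2)·(-3) = 120.
Quadratic formula: s = (-12 ± √120) / (-4).
So s = 3 - √(30)/2 ≈ 0.2614 or s = √(30)/2 + 3 ≈ 5.7386.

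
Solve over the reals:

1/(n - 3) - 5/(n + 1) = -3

n = 1 or n = 2.3333

Multiply both sides by (n - 3)(n + 1):
(n + 1) - 5(n - 3) = -3(n - 3)(n + 1).
Expand and collect terms: -3n^2 + 10n - 7 = 0.
Factor or apply the quadratic formula: n = 1 or n = 2.3333.
Neither value makes a denominator zero (n != 3, n != -1), so both are valid.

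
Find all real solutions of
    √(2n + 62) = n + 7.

Square both sides: 2n + 62 = (n + 7)².
Expand and rearrange: n² + 12n - 13 = 0.
Solving gives n = 1 or n = -13.
Check each candidate in the original equation:
  n = 1: √(64) = 8, while n + 7 = 8 — valid.
  n = -13: √(36) = 6, while n + 7 = -6 — extraneous.

n = 1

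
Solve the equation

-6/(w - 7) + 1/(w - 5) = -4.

Multiply both sides by (w - 7)(w - 5):
-6(w - 5) + (w - 7) = -4(w - 7)(w - 5).
Expand and collect terms: -4w^2 + 53w - 163 = 0.
By the quadratic formula, w = (-53 +/- sqrt(201)) / -8, so w ~= 4.8528 or w ~= 8.3972.
Neither value makes a denominator zero (w != 7, w != 5), so both are valid.

w = 4.8528 or w = 8.3972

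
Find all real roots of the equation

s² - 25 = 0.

s = -5 or s = 5

Factor: (s + 5)(s - 5) = 0.
So s = -5 or s = 5.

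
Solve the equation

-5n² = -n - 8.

Rearrange to standard form: -5n² + n + 8 = 0.
Discriminant: (1)² − 4·(-5)·8 = 161.
Quadratic formula: n = (-1 ± √161) / (-10).
So n = 1/10 - √(161)/10 ≈ -1.1689 or n = 1/10 + √(161)/10 ≈ 1.3689.

n = -1.1689 or n = 1.3689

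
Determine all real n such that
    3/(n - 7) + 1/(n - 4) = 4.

n = 4.1972 or n = 7.8028

Multiply both sides by (n - 7)(n - 4):
3(n - 4) + (n - 7) = 4(n - 7)(n - 4).
Expand and collect terms: 4n² - 48n + 131 = 0.
By the quadratic formula, n = (48 ± √208) / 8, so n ≈ 7.8028 or n ≈ 4.1972.
Neither value makes a denominator zero (n ≠ 7, n ≠ 4), so both are valid.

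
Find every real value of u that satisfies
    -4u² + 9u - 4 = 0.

Discriminant: (9)² − 4·(-4)·(-4) = 17.
Quadratic formula: u = (-9 ± √17) / (-8).
So u = 9/8 - √(17)/8 ≈ 0.6096 or u = √(17)/8 + 9/8 ≈ 1.6404.

u = 0.6096 or u = 1.6404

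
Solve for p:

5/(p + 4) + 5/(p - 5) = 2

p = -2.1478 or p = 8.1478

Multiply both sides by (p + 4)(p - 5):
5(p - 5) + 5(p + 4) = 2(p + 4)(p - 5).
Expand and collect terms: 2p² - 12p - 35 = 0.
By the quadratic formula, p = (12 ± √424) / 4, so p ≈ 8.1478 or p ≈ -2.1478.
Neither value makes a denominator zero (p ≠ -4, p ≠ 5), so both are valid.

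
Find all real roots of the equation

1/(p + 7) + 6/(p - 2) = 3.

Multiply both sides by (p + 7)(p - 2):
(p - 2) + 6(p + 7) = 3(p + 7)(p - 2).
Expand and collect terms: 3p² + 8p - 82 = 0.
By the quadratic formula, p = (-8 ± √1048) / 6, so p ≈ 4.0621 or p ≈ -6.7288.
Neither value makes a denominator zero (p ≠ -7, p ≠ 2), so both are valid.

p = -6.7288 or p = 4.0621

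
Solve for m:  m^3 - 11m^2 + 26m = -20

Rearrange: m^3 - 11m^2 + 26m + 20 = 0.
Possible rational roots are divisors of 20. Testing m = 5 gives 0, so (m - 5) is a factor.
Divide: m^3 - 11m^2 + 26m + 20 = (m - 5)(m^2 - 6m - 4).
Apply the quadratic formula to m^2 - 6m - 4 = 0: m = (6 +/- sqrt(52))/2, i.e. m ~= 6.6056 or m ~= -0.6056.

m = -0.6056 or m = 5 or m = 6.6056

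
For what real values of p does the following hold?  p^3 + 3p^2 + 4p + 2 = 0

Possible rational roots are divisors of 2. Testing p = -1 gives 0, so (p + 1) is a factor.
Divide: p^3 + 3p^2 + 4p + 2 = (p + 1)(p^2 + 2p + 2).
The quadratic p^2 + 2p + 2 has discriminant -4 < 0, so no further real roots.

p = -1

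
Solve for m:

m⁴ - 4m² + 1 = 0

m = -1.9319 or m = -0.5176 or m = 0.5176 or m = 1.9319

Let u = m². The equation becomes u² - 4u + 1 = 0.
By the quadratic formula, u = √(3) + 2 or u = 2 - √(3).
m² = √(3) + 2 gives m = ±√(√(3) + 2) ≈ ±1.9319.
m² = 2 - √(3) gives m = ±√(2 - √(3)) ≈ ±0.5176.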